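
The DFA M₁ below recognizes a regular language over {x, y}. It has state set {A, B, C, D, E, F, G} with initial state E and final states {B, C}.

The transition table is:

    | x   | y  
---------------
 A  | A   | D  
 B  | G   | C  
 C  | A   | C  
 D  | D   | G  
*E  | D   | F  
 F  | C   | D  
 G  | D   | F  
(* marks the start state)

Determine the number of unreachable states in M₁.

1

BFS from E reaches {A, C, D, E, F, G}; the 1 state(s) B are never visited.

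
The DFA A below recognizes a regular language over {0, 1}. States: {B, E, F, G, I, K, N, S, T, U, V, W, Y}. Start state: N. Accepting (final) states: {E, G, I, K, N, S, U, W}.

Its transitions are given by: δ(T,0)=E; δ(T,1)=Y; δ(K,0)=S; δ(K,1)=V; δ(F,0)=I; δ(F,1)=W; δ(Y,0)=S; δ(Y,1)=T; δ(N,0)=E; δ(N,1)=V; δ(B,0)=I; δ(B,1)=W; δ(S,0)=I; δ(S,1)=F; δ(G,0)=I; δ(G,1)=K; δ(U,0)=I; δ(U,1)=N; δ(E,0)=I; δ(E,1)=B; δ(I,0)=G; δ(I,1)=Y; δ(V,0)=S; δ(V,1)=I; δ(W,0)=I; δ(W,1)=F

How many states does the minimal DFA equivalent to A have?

First remove the unreachable states {U}; 12 states remain.
P0 = {E,G,I,K,N,S,W} | {B,F,T,V,Y}.
On input 1, block {E,G,I,K,N,S,W} splits into {E,I,K,N,S,W} and {G}.
Refine {E,I,K,N,S,W} on symbol 0: members go to different blocks, giving {E,K,N,S,W} and {I}.
On input 0, block {E,K,N,S,W} splits into {E,S,W} and {K,N}.
Split {B,F,T,V,Y} by δ(·,0) → {T,V,Y} and {B,F}.
Refine {T,V,Y} on symbol 1: members go to different blocks, giving {T,Y} and {V}.
No further refinement is possible. Final partition (7 blocks): {E,S,W} | {T,Y} | {G} | {I} | {K,N} | {B,F} | {V}.

7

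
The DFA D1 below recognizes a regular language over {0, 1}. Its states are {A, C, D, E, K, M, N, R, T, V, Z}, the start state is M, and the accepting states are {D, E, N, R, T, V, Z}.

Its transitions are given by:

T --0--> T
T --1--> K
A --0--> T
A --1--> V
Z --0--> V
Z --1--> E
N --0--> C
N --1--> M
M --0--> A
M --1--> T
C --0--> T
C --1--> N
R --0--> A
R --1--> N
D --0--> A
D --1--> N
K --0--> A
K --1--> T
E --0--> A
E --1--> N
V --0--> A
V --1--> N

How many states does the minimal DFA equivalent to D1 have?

States {D,E,R,Z} cannot be reached from the start state, so discard them.
Start with accepting vs non-accepting: {N,T,V} | {A,C,K,M}.
Split {N,T,V} by δ(·,0) → {N,V} and {T}.
Split {N,V} by δ(·,1) → {V} and {N}.
Split {A,C,K,M} by δ(·,0) → {A,C} and {K,M}.
On input 1, block {A,C} splits into {C} and {A}.
Stable partition: {V} | {C} | {T} | {N} | {K,M} | {A} — 6 equivalence classes.

6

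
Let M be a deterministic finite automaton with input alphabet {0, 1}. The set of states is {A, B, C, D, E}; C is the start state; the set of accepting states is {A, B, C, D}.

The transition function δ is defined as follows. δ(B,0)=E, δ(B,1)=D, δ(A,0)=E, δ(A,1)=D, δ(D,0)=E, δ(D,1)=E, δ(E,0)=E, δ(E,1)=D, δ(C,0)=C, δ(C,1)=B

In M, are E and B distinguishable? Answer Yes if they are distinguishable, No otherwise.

Yes

States {A} cannot be reached from the start state, so discard them.
Start with accepting vs non-accepting: {B,C,D} | {E}.
On input 0, block {B,C,D} splits into {B,D} and {C}.
On input 1, block {B,D} splits into {B} and {D}.
The partition is now stable with 4 blocks: {B} | {E} | {C} | {D}.
E and B end up in different blocks, so they are distinguishable. For instance, the string 'ε' is accepted from only B.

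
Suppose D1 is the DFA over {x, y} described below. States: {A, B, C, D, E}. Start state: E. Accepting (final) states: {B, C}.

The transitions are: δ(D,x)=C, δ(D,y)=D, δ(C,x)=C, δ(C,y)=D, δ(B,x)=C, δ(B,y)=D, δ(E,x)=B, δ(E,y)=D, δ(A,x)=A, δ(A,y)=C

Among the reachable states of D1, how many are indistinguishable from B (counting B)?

2

Reachable states from the start: {B,C,D,E}. Unreachable: {A} — drop them.
Initial partition by acceptance: {B,C} | {D,E}.
Stable partition: {B,C} | {D,E} — 2 equivalence classes.
The equivalence class containing B is {B,C}, of size 2.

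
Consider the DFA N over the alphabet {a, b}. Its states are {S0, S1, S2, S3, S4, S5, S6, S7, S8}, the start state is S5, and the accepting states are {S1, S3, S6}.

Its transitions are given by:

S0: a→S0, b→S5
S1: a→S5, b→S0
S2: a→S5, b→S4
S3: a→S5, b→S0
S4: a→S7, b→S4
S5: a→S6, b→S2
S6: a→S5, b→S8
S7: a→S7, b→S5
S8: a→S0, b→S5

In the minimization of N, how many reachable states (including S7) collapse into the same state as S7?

3

States {S1,S3} cannot be reached from the start state, so discard them.
Start with accepting vs non-accepting: {S6} | {S0,S2,S4,S5,S7,S8}.
Refine {S0,S2,S4,S5,S7,S8} on symbol a: members go to different blocks, giving {S0,S2,S4,S7,S8} and {S5}.
On input a, block {S0,S2,S4,S7,S8} splits into {S0,S4,S7,S8} and {S2}.
Split {S0,S4,S7,S8} by δ(·,b) → {S0,S7,S8} and {S4}.
Stable partition: {S6} | {S0,S7,S8} | {S5} | {S2} | {S4} — 5 equivalence classes.
State S7 belongs to the block {S0,S7,S8}, which has 3 states.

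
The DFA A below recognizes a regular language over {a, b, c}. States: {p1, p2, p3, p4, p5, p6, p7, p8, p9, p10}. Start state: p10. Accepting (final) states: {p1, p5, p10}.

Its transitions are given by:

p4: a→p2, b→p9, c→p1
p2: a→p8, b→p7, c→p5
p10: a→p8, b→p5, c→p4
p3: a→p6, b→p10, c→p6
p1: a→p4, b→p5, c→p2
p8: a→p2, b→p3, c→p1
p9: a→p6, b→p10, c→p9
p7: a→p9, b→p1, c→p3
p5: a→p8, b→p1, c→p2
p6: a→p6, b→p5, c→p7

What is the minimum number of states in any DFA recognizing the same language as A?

Start with accepting vs non-accepting: {p1,p5,p10} | {p2,p3,p4,p6,p7,p8,p9}.
Refine {p2,p3,p4,p6,p7,p8,p9} on symbol b: members go to different blocks, giving {p3,p6,p7,p9} and {p2,p4,p8}.
The partition is now stable with 3 blocks: {p1,p5,p10} | {p3,p6,p7,p9} | {p2,p4,p8}.

3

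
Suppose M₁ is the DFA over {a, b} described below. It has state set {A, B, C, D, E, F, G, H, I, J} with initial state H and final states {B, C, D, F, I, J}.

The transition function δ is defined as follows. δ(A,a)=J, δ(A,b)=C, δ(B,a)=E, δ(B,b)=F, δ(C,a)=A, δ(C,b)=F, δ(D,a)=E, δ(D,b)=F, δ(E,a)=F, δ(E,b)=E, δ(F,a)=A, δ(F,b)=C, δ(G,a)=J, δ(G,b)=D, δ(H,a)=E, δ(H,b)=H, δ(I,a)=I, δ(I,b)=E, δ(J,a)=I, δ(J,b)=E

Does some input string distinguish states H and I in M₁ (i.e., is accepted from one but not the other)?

Yes

Reachable states from the start: {A,C,E,F,H,I,J}. Unreachable: {B,D,G} — drop them.
P0 = {C,F,I,J} | {A,E,H}.
Split {C,F,I,J} by δ(·,a) → {C,F} and {I,J}.
Refine {A,E,H} on symbol a: members go to different blocks, giving {A} and {E} and {H}.
Stable partition: {C,F} | {A} | {I,J} | {E} | {H} — 5 equivalence classes.
H and I end up in different blocks, so they are distinguishable. For instance, the string 'ε' is accepted from only I.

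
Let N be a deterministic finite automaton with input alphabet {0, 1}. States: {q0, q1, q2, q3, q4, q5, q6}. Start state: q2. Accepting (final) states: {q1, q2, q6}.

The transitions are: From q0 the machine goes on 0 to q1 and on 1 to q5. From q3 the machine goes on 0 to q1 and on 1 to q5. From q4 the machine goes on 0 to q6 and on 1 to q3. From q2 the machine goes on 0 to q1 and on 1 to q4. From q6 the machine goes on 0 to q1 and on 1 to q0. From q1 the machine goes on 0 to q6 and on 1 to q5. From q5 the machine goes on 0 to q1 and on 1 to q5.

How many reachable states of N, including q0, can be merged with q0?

P0 = {q1,q2,q6} | {q0,q3,q4,q5}.
No further refinement is possible. Final partition (2 blocks): {q1,q2,q6} | {q0,q3,q4,q5}.
The equivalence class containing q0 is {q0,q3,q4,q5}, of size 4.

4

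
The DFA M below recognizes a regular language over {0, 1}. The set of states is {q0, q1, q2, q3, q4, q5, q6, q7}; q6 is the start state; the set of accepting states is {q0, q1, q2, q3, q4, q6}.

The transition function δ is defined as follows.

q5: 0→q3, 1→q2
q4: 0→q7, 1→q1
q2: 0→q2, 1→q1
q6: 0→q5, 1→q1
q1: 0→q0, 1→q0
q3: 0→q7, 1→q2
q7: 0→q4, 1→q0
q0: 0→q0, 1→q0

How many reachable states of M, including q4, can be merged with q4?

3

All states are reachable from the start state.
P0 = {q0,q1,q2,q3,q4,q6} | {q5,q7}.
Split {q0,q1,q2,q3,q4,q6} by δ(·,0) → {q0,q1,q2} and {q3,q4,q6}.
Stable partition: {q0,q1,q2} | {q5,q7} | {q3,q4,q6} — 3 equivalence classes.
The equivalence class containing q4 is {q3,q4,q6}, of size 3.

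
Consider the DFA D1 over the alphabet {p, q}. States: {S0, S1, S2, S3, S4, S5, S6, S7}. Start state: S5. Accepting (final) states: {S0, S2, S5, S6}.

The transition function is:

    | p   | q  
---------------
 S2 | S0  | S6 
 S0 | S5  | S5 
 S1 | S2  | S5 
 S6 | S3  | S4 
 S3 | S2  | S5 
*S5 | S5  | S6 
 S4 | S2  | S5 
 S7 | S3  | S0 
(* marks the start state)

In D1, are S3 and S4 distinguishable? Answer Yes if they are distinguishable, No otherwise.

No

Reachable states from the start: {S0,S2,S3,S4,S5,S6}. Unreachable: {S1,S7} — drop them.
Initial partition by acceptance: {S0,S2,S5,S6} | {S3,S4}.
On input p, block {S0,S2,S5,S6} splits into {S0,S2,S5} and {S6}.
Refine {S0,S2,S5} on symbol q: members go to different blocks, giving {S2,S5} and {S0}.
Refine {S2,S5} on symbol p: members go to different blocks, giving {S2} and {S5}.
The partition is now stable with 5 blocks: {S2} | {S3,S4} | {S6} | {S0} | {S5}.
S3 and S4 lie in the same block of the stable partition, so they are equivalent — no string distinguishes them.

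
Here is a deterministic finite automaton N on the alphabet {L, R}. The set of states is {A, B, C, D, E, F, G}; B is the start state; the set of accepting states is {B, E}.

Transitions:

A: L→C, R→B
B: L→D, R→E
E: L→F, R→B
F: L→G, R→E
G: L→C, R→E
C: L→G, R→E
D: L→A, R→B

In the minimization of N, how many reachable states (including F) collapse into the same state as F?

5

Start with accepting vs non-accepting: {B,E} | {A,C,D,F,G}.
The partition is now stable with 2 blocks: {B,E} | {A,C,D,F,G}.
The equivalence class containing F is {A,C,D,F,G}, of size 5.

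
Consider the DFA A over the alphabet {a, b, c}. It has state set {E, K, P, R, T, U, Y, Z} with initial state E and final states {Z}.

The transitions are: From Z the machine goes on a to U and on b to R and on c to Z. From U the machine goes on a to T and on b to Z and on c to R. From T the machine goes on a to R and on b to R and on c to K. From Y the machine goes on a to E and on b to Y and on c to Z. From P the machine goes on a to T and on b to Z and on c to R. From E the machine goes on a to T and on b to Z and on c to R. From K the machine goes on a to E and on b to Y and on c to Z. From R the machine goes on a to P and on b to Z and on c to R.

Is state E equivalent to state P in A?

P0 = {Z} | {E,K,P,R,T,U,Y}.
Split {E,K,P,R,T,U,Y} by δ(·,b) → {E,P,R,U} and {K,T,Y}.
Split {E,P,R,U} by δ(·,a) → {E,P,U} and {R}.
On input a, block {K,T,Y} splits into {K,Y} and {T}.
No further refinement is possible. Final partition (5 blocks): {Z} | {E,P,U} | {K,Y} | {R} | {T}.
E and P lie in the same block of the stable partition, so they are equivalent — no string distinguishes them.

Yes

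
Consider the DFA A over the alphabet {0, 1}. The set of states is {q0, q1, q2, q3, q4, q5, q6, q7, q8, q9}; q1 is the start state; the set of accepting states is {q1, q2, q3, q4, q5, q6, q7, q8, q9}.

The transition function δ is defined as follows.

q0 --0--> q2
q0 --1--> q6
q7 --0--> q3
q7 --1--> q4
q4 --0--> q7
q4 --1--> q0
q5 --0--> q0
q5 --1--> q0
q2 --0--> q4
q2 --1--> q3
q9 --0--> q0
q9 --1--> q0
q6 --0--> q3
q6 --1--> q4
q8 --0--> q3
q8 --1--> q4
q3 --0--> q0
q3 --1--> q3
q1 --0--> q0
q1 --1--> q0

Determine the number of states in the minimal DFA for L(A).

6

States {q5,q8,q9} cannot be reached from the start state, so discard them.
P0 = {q1,q2,q3,q4,q6,q7} | {q0}.
Refine {q1,q2,q3,q4,q6,q7} on symbol 0: members go to different blocks, giving {q2,q4,q6,q7} and {q1,q3}.
On input 0, block {q2,q4,q6,q7} splits into {q2,q4} and {q6,q7}.
Refine {q2,q4} on symbol 0: members go to different blocks, giving {q2} and {q4}.
Refine {q1,q3} on symbol 1: members go to different blocks, giving {q1} and {q3}.
The partition is now stable with 6 blocks: {q2} | {q0} | {q1} | {q6,q7} | {q4} | {q3}.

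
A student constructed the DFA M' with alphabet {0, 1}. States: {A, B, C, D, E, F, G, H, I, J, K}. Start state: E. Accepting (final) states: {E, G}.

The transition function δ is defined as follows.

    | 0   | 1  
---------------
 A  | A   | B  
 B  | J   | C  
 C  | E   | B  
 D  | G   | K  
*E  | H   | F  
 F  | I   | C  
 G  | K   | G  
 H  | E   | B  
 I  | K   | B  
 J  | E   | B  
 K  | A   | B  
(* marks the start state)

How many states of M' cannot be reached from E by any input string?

BFS from E reaches {A, B, C, E, F, H, I, J, K}; the 2 state(s) D, G are never visited.

2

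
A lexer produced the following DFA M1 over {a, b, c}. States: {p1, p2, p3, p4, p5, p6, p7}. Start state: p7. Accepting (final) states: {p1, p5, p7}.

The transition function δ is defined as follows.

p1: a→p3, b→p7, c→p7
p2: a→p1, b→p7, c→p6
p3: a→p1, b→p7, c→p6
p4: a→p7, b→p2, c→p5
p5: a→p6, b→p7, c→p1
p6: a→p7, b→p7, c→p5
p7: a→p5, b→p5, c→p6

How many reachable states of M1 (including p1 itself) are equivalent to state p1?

1

States {p2,p4} cannot be reached from the start state, so discard them.
P0 = {p1,p5,p7} | {p3,p6}.
Split {p1,p5,p7} by δ(·,a) → {p1,p5} and {p7}.
Refine {p1,p5} on symbol c: members go to different blocks, giving {p1} and {p5}.
Refine {p3,p6} on symbol a: members go to different blocks, giving {p3} and {p6}.
The partition is now stable with 5 blocks: {p1} | {p3} | {p7} | {p5} | {p6}.
The equivalence class containing p1 is {p1}, of size 1.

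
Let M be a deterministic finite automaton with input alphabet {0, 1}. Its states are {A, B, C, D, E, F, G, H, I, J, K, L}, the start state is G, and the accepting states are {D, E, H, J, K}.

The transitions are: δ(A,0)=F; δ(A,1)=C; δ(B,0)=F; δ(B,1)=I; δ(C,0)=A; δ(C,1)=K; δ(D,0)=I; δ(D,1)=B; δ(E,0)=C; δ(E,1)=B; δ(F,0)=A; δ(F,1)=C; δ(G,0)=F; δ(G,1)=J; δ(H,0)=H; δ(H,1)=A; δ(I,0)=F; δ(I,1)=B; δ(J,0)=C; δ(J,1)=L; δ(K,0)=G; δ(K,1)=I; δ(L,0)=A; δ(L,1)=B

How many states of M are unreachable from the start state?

3

Starting at G and following transitions, the reachable set is {A, B, C, F, G, I, J, K, L}. That leaves D, E, H unreachable — 3 in total.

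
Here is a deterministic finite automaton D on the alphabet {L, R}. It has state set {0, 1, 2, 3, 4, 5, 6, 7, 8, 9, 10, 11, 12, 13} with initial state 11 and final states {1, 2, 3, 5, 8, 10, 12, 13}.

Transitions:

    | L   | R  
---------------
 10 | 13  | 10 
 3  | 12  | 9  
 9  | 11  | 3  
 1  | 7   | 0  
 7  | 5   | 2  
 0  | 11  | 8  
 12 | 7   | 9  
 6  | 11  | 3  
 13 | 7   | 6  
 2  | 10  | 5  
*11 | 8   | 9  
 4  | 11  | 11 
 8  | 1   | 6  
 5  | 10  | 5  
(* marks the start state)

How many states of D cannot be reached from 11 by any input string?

1

Starting at 11 and following transitions, the reachable set is {0, 1, 2, 3, 5, 6, 7, 8, 9, 10, 11, 12, 13}. That leaves 4 unreachable — 1 in total.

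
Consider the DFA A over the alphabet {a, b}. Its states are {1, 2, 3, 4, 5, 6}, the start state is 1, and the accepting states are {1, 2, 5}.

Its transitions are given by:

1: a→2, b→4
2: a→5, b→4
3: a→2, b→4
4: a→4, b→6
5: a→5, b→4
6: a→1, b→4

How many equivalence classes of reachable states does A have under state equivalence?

First remove the unreachable states {3}; 5 states remain.
Initial partition by acceptance: {1,2,5} | {4,6}.
Refine {4,6} on symbol a: members go to different blocks, giving {4} and {6}.
No further refinement is possible. Final partition (3 blocks): {1,2,5} | {4} | {6}.

3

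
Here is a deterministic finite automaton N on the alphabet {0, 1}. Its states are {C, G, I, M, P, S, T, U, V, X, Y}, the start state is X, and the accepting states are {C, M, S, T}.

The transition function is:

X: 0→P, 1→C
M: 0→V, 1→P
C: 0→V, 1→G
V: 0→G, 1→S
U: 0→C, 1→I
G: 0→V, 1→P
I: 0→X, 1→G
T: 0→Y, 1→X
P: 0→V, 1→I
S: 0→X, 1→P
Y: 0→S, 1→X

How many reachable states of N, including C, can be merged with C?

2

First remove the unreachable states {M,T,U,Y}; 7 states remain.
P0 = {C,S} | {G,I,P,V,X}.
Refine {G,I,P,V,X} on symbol 1: members go to different blocks, giving {G,I,P} and {V,X}.
No further refinement is possible. Final partition (3 blocks): {C,S} | {G,I,P} | {V,X}.
State C belongs to the block {C,S}, which has 2 states.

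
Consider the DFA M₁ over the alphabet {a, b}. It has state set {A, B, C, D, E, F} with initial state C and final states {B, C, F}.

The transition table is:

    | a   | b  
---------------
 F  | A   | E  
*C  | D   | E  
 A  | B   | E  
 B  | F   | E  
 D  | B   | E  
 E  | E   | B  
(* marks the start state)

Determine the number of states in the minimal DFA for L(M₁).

4

Every state is reachable, so we keep all 6.
P0 = {B,C,F} | {A,D,E}.
Refine {B,C,F} on symbol a: members go to different blocks, giving {C,F} and {B}.
On input a, block {A,D,E} splits into {A,D} and {E}.
Stable partition: {C,F} | {A,D} | {B} | {E} — 4 equivalence classes.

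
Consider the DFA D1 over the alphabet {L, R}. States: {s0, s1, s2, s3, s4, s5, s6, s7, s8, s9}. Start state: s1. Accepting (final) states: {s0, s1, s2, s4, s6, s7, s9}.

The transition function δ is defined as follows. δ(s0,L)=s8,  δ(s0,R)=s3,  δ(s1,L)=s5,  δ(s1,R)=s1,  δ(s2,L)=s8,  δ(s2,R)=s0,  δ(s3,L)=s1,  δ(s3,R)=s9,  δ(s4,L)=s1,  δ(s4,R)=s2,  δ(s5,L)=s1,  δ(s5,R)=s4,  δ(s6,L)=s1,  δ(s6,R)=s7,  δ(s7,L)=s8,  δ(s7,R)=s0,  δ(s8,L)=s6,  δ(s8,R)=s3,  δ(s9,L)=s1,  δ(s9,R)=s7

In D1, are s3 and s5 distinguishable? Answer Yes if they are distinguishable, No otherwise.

Initial partition by acceptance: {s0,s1,s2,s4,s6,s7,s9} | {s3,s5,s8}.
On input L, block {s0,s1,s2,s4,s6,s7,s9} splits into {s0,s1,s2,s7} and {s4,s6,s9}.
Refine {s0,s1,s2,s7} on symbol R: members go to different blocks, giving {s1,s2,s7} and {s0}.
Refine {s1,s2,s7} on symbol R: members go to different blocks, giving {s2,s7} and {s1}.
On input L, block {s3,s5,s8} splits into {s3,s5} and {s8}.
No further refinement is possible. Final partition (6 blocks): {s2,s7} | {s3,s5} | {s4,s6,s9} | {s0} | {s1} | {s8}.
s3 and s5 lie in the same block of the stable partition, so they are equivalent — no string distinguishes them.

No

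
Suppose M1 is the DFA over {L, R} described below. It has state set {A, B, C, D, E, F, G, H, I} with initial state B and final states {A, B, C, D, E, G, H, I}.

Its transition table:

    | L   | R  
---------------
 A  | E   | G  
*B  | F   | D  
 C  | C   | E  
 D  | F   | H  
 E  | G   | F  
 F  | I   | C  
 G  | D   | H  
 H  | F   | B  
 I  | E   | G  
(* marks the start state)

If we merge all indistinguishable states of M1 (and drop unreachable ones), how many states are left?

6

Reachable states from the start: {B,C,D,E,F,G,H,I}. Unreachable: {A} — drop them.
Initial partition by acceptance: {B,C,D,E,G,H,I} | {F}.
Split {B,C,D,E,G,H,I} by δ(·,L) → {C,E,G,I} and {B,D,H}.
On input L, block {C,E,G,I} splits into {C,E,I} and {G}.
Split {C,E,I} by δ(·,L) → {C,I} and {E}.
Refine {C,I} on symbol L: members go to different blocks, giving {C} and {I}.
No further refinement is possible. Final partition (6 blocks): {C} | {F} | {B,D,H} | {G} | {E} | {I}.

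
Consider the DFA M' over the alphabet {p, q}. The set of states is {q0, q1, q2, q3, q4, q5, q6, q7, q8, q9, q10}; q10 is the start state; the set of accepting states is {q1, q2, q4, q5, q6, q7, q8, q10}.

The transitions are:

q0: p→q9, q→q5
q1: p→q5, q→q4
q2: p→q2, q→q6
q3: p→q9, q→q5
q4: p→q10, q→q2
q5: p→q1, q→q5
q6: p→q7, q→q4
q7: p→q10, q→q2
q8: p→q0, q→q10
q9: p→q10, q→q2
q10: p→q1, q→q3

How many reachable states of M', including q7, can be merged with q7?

First remove the unreachable states {q0,q8}; 9 states remain.
Initial partition by acceptance: {q1,q2,q4,q5,q6,q7,q10} | {q3,q9}.
On input q, block {q1,q2,q4,q5,q6,q7,q10} splits into {q1,q2,q4,q5,q6,q7} and {q10}.
Split {q1,q2,q4,q5,q6,q7} by δ(·,p) → {q1,q2,q5,q6} and {q4,q7}.
Split {q1,q2,q5,q6} by δ(·,p) → {q1,q2,q5} and {q6}.
Split {q1,q2,q5} by δ(·,q) → {q1} and {q2} and {q5}.
On input p, block {q3,q9} splits into {q3} and {q9}.
Stable partition: {q1} | {q3} | {q10} | {q4,q7} | {q6} | {q2} | {q5} | {q9} — 8 equivalence classes.
The equivalence class containing q7 is {q4,q7}, of size 2.

2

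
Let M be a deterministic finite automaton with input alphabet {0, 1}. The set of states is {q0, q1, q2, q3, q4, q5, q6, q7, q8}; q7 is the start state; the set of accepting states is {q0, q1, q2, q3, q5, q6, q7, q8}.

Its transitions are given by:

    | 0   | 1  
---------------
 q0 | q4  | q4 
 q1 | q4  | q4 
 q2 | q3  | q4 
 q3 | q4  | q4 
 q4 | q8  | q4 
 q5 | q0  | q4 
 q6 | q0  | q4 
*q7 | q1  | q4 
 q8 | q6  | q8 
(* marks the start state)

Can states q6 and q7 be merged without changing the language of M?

Yes

First remove the unreachable states {q2,q3,q5}; 6 states remain.
Initial partition by acceptance: {q0,q1,q6,q7,q8} | {q4}.
Split {q0,q1,q6,q7,q8} by δ(·,0) → {q6,q7,q8} and {q0,q1}.
Refine {q6,q7,q8} on symbol 0: members go to different blocks, giving {q6,q7} and {q8}.
Stable partition: {q6,q7} | {q4} | {q0,q1} | {q8} — 4 equivalence classes.
q6 and q7 lie in the same block of the stable partition, so they are equivalent — no string distinguishes them.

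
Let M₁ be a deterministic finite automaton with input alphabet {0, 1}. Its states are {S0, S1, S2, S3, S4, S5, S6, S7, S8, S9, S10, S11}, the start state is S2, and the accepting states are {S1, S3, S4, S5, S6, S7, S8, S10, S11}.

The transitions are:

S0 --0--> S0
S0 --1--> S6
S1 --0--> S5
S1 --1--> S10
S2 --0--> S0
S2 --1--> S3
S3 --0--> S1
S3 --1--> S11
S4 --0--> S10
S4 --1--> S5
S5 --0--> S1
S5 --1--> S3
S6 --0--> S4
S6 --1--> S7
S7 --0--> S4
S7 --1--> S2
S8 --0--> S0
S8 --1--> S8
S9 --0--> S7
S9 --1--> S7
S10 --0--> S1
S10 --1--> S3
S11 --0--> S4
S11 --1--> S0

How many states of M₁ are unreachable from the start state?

2

BFS from S2 reaches {S0, S1, S2, S3, S4, S5, S6, S7, S10, S11}; the 2 state(s) S8, S9 are never visited.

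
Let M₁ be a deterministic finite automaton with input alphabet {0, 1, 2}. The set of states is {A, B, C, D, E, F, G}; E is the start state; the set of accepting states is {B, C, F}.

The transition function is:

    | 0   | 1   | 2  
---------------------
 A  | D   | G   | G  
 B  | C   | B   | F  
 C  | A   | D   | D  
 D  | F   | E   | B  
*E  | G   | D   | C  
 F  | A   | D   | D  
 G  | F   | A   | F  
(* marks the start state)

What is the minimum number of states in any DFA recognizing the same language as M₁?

6

P0 = {B,C,F} | {A,D,E,G}.
Refine {B,C,F} on symbol 0: members go to different blocks, giving {C,F} and {B}.
On input 0, block {A,D,E,G} splits into {A,E} and {D,G}.
On input 2, block {A,E} splits into {A} and {E}.
Refine {D,G} on symbol 1: members go to different blocks, giving {D} and {G}.
Stable partition: {C,F} | {A} | {B} | {D} | {E} | {G} — 6 equivalence classes.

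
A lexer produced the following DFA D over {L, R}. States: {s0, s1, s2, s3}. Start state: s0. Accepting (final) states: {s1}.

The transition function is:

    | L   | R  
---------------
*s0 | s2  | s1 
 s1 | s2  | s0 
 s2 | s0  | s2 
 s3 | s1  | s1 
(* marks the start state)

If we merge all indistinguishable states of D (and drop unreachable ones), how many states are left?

States {s3} cannot be reached from the start state, so discard them.
P0 = {s1} | {s0,s2}.
Split {s0,s2} by δ(·,R) → {s0} and {s2}.
Stable partition: {s1} | {s0} | {s2} — 3 equivalence classes.

3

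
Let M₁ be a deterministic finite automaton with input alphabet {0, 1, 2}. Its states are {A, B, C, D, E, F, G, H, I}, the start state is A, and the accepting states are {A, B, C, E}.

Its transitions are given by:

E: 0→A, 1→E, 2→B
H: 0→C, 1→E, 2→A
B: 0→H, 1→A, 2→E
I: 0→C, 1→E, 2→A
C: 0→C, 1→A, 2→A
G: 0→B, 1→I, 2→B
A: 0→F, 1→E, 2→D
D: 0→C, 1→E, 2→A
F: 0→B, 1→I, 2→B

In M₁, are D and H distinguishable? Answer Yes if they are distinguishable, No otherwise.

Reachable states from the start: {A,B,C,D,E,F,H,I}. Unreachable: {G} — drop them.
Start with accepting vs non-accepting: {A,B,C,E} | {D,F,H,I}.
Split {A,B,C,E} by δ(·,0) → {A,B} and {C,E}.
Refine {A,B} on symbol 1: members go to different blocks, giving {A} and {B}.
Refine {D,F,H,I} on symbol 0: members go to different blocks, giving {D,H,I} and {F}.
Refine {C,E} on symbol 0: members go to different blocks, giving {C} and {E}.
The partition is now stable with 6 blocks: {A} | {D,H,I} | {C} | {B} | {F} | {E}.
D and H lie in the same block of the stable partition, so they are equivalent — no string distinguishes them.

No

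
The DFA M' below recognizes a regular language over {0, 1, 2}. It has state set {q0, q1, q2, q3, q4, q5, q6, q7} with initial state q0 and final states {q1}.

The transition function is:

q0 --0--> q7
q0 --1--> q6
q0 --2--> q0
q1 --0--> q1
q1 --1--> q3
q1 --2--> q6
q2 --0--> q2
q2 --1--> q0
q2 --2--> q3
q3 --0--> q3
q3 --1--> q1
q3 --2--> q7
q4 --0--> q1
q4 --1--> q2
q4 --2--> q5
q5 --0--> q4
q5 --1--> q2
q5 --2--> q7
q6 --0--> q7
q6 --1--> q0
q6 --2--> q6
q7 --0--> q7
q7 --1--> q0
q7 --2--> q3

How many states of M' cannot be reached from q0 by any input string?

Starting at q0 and following transitions, the reachable set is {q0, q1, q3, q6, q7}. That leaves q2, q4, q5 unreachable — 3 in total.

3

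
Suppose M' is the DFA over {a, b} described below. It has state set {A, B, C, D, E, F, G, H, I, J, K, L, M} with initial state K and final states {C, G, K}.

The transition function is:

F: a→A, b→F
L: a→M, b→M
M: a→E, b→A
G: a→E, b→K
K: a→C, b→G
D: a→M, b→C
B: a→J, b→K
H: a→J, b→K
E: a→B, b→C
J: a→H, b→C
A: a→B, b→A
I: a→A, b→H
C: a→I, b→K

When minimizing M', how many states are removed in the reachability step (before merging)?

BFS from K reaches {A, B, C, E, G, H, I, J, K}; the 4 state(s) D, F, L, M are never visited.

4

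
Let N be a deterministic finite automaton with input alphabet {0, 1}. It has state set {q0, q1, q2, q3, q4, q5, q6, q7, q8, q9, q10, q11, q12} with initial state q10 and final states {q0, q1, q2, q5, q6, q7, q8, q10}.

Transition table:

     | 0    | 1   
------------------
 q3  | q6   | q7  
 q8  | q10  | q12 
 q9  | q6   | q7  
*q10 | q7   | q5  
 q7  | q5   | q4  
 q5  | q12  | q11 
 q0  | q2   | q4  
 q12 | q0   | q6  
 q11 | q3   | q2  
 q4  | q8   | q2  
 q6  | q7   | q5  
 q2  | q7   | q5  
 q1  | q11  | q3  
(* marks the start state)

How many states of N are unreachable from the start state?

2

No path from q10 leads to q1, q9; the other 11 states are all reachable.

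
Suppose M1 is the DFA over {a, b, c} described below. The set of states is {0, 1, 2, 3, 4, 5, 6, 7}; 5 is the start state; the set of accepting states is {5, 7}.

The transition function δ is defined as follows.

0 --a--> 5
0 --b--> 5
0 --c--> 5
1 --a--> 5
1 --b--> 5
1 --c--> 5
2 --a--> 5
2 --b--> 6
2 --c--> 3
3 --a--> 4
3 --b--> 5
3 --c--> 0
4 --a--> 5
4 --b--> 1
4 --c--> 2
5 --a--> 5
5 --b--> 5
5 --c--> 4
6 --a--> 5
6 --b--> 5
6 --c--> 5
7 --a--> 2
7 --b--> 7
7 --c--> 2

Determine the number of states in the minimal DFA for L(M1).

5

States {7} cannot be reached from the start state, so discard them.
P0 = {5} | {0,1,2,3,4,6}.
Refine {0,1,2,3,4,6} on symbol a: members go to different blocks, giving {0,1,2,4,6} and {3}.
On input b, block {0,1,2,4,6} splits into {0,1,6} and {2,4}.
Refine {2,4} on symbol c: members go to different blocks, giving {2} and {4}.
No further refinement is possible. Final partition (5 blocks): {5} | {0,1,6} | {3} | {2} | {4}.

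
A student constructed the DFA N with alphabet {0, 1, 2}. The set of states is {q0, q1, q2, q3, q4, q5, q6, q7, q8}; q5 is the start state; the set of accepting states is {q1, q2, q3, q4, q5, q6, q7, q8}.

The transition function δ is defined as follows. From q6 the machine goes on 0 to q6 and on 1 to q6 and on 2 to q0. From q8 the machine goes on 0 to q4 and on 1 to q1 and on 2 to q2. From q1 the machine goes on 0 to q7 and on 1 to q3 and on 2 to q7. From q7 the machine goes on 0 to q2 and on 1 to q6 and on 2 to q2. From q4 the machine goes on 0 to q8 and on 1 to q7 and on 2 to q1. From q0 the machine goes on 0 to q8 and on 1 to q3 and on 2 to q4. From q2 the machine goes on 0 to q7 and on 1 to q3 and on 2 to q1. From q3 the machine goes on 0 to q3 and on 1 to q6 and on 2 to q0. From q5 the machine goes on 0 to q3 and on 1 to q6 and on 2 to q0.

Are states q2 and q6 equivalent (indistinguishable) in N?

Every state is reachable, so we keep all 9.
Start with accepting vs non-accepting: {q1,q2,q3,q4,q5,q6,q7,q8} | {q0}.
On input 2, block {q1,q2,q3,q4,q5,q6,q7,q8} splits into {q1,q2,q4,q7,q8} and {q3,q5,q6}.
Refine {q1,q2,q4,q7,q8} on symbol 1: members go to different blocks, giving {q1,q2,q7} and {q4,q8}.
Stable partition: {q1,q2,q7} | {q0} | {q3,q5,q6} | {q4,q8} — 4 equivalence classes.
q2 and q6 end up in different blocks, so they are distinguishable. For instance, the string '2' is accepted from only q2.

No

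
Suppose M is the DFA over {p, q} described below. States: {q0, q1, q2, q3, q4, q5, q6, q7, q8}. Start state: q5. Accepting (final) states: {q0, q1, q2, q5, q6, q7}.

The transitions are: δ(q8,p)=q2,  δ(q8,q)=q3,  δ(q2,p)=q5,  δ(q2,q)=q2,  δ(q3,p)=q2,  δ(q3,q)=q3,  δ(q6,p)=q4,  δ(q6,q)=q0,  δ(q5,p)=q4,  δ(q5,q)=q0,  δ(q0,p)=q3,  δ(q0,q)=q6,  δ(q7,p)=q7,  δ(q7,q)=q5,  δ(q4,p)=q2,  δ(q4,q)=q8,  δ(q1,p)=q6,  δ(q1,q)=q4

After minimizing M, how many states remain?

3

First remove the unreachable states {q1,q7}; 7 states remain.
Start with accepting vs non-accepting: {q0,q2,q5,q6} | {q3,q4,q8}.
On input p, block {q0,q2,q5,q6} splits into {q0,q5,q6} and {q2}.
No further refinement is possible. Final partition (3 blocks): {q0,q5,q6} | {q3,q4,q8} | {q2}.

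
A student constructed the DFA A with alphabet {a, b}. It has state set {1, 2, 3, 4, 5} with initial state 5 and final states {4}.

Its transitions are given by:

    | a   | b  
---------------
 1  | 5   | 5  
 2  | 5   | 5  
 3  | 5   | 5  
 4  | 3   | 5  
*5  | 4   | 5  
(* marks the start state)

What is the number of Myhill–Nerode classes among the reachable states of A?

Reachable states from the start: {3,4,5}. Unreachable: {1,2} — drop them.
Initial partition by acceptance: {4} | {3,5}.
Refine {3,5} on symbol a: members go to different blocks, giving {3} and {5}.
The partition is now stable with 3 blocks: {4} | {3} | {5}.

3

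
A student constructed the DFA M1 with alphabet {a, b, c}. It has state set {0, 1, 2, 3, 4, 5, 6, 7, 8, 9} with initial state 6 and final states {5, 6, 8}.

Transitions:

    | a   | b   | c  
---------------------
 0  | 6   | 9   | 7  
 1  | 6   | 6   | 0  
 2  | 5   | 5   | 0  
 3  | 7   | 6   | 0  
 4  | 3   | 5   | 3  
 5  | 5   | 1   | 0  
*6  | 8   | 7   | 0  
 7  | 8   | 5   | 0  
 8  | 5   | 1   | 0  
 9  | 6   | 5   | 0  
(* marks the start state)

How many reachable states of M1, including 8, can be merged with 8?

3

States {2,3,4} cannot be reached from the start state, so discard them.
Initial partition by acceptance: {5,6,8} | {0,1,7,9}.
Split {0,1,7,9} by δ(·,b) → {1,7,9} and {0}.
Stable partition: {5,6,8} | {1,7,9} | {0} — 3 equivalence classes.
State 8 belongs to the block {5,6,8}, which has 3 states.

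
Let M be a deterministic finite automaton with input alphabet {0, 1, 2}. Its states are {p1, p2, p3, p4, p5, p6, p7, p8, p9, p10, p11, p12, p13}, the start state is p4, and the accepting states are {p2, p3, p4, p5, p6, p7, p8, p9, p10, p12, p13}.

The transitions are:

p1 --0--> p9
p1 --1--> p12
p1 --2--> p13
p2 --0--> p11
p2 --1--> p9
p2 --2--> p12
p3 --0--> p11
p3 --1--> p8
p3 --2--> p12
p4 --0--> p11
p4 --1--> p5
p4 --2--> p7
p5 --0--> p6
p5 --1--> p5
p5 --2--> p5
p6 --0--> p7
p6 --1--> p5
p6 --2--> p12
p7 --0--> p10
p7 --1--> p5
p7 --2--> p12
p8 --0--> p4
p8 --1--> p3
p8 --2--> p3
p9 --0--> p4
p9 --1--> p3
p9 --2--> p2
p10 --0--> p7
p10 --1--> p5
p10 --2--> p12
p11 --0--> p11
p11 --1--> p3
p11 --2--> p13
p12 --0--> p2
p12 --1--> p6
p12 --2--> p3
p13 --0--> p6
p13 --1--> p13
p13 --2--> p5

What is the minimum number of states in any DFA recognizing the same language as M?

First remove the unreachable states {p1}; 12 states remain.
Start with accepting vs non-accepting: {p2,p3,p4,p5,p6,p7,p8,p9,p10,p12,p13} | {p11}.
Split {p2,p3,p4,p5,p6,p7,p8,p9,p10,p12,p13} by δ(·,0) → {p5,p6,p7,p8,p9,p10,p12,p13} and {p2,p3,p4}.
Split {p5,p6,p7,p8,p9,p10,p12,p13} by δ(·,0) → {p5,p6,p7,p10,p13} and {p8,p9,p12}.
Split {p5,p6,p7,p10,p13} by δ(·,2) → {p6,p7,p10} and {p5,p13}.
Refine {p2,p3,p4} on symbol 1: members go to different blocks, giving {p2,p3} and {p4}.
Split {p8,p9,p12} by δ(·,0) → {p8,p9} and {p12}.
The partition is now stable with 7 blocks: {p6,p7,p10} | {p11} | {p2,p3} | {p8,p9} | {p5,p13} | {p4} | {p12}.

7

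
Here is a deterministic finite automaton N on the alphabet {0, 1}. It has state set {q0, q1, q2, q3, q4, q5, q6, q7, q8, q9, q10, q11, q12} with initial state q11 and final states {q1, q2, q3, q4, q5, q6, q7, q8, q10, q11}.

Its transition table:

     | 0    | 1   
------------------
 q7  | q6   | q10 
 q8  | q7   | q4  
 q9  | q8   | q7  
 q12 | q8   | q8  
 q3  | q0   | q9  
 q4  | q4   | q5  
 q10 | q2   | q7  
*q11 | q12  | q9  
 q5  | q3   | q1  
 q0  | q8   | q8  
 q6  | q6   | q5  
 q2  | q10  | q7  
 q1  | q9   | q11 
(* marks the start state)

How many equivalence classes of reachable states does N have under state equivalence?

Initial partition by acceptance: {q1,q2,q3,q4,q5,q6,q7,q8,q10,q11} | {q0,q9,q12}.
Split {q1,q2,q3,q4,q5,q6,q7,q8,q10,q11} by δ(·,0) → {q2,q4,q5,q6,q7,q8,q10} and {q1,q3,q11}.
Split {q2,q4,q5,q6,q7,q8,q10} by δ(·,0) → {q2,q4,q6,q7,q8,q10} and {q5}.
On input 1, block {q2,q4,q6,q7,q8,q10} splits into {q2,q7,q8,q10} and {q4,q6}.
Split {q2,q7,q8,q10} by δ(·,0) → {q2,q8,q10} and {q7}.
Split {q2,q8,q10} by δ(·,0) → {q2,q10} and {q8}.
Refine {q0,q9,q12} on symbol 1: members go to different blocks, giving {q0,q12} and {q9}.
Split {q1,q3,q11} by δ(·,0) → {q3,q11} and {q1}.
No further refinement is possible. Final partition (9 blocks): {q2,q10} | {q0,q12} | {q3,q11} | {q5} | {q4,q6} | {q7} | {q8} | {q9} | {q1}.

9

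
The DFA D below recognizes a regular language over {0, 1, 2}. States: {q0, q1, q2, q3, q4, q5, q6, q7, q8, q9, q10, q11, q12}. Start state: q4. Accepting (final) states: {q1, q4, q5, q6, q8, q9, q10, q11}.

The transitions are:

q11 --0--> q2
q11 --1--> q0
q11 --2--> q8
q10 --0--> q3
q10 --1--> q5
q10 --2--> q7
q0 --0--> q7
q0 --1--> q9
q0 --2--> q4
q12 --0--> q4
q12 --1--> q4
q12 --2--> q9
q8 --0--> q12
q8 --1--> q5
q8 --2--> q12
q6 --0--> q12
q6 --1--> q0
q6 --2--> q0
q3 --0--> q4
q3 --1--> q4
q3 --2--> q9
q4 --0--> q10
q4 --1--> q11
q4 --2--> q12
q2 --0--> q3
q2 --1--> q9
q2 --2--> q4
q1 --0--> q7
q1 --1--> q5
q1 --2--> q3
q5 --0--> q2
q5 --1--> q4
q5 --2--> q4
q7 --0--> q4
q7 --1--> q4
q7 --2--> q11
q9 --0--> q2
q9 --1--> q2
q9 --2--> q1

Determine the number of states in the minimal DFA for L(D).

6

Reachable states from the start: {q0,q1,q2,q3,q4,q5,q7,q8,q9,q10,q11,q12}. Unreachable: {q6} — drop them.
P0 = {q1,q4,q5,q8,q9,q10,q11} | {q0,q2,q3,q7,q12}.
On input 0, block {q1,q4,q5,q8,q9,q10,q11} splits into {q1,q5,q8,q9,q10,q11} and {q4}.
Refine {q1,q5,q8,q9,q10,q11} on symbol 1: members go to different blocks, giving {q1,q8,q10} and {q9,q11} and {q5}.
On input 0, block {q0,q2,q3,q7,q12} splits into {q3,q7,q12} and {q0,q2}.
Stable partition: {q1,q8,q10} | {q3,q7,q12} | {q4} | {q9,q11} | {q5} | {q0,q2} — 6 equivalence classes.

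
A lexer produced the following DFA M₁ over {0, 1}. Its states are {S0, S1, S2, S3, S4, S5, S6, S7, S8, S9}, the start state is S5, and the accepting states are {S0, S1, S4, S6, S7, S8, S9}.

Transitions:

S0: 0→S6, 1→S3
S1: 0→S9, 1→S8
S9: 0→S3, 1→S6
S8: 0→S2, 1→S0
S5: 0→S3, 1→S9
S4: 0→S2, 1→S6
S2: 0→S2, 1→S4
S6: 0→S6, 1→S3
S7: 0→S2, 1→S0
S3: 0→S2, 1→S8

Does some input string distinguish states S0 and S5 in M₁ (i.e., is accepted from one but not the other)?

Reachable states from the start: {S0,S2,S3,S4,S5,S6,S8,S9}. Unreachable: {S1,S7} — drop them.
P0 = {S0,S4,S6,S8,S9} | {S2,S3,S5}.
Refine {S0,S4,S6,S8,S9} on symbol 0: members go to different blocks, giving {S4,S8,S9} and {S0,S6}.
No further refinement is possible. Final partition (3 blocks): {S4,S8,S9} | {S2,S3,S5} | {S0,S6}.
S0 and S5 end up in different blocks, so they are distinguishable. For instance, the string 'ε' is accepted from only S0.

Yes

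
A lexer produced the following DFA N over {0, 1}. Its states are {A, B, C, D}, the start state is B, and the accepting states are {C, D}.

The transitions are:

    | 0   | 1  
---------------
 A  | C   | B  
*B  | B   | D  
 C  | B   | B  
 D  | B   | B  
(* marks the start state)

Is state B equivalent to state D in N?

Reachable states from the start: {B,D}. Unreachable: {A,C} — drop them.
Start with accepting vs non-accepting: {D} | {B}.
No further refinement is possible. Final partition (2 blocks): {D} | {B}.
B and D end up in different blocks, so they are distinguishable. For instance, the string 'ε' is accepted from only D.

No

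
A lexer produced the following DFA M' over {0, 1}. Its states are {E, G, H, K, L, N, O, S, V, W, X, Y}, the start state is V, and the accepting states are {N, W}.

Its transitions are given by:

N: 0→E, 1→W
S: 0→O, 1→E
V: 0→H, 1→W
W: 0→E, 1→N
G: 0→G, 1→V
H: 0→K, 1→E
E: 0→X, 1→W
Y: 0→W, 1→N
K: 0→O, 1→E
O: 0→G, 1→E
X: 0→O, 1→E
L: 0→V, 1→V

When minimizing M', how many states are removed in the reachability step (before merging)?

3

Starting at V and following transitions, the reachable set is {E, G, H, K, N, O, V, W, X}. That leaves L, S, Y unreachable — 3 in total.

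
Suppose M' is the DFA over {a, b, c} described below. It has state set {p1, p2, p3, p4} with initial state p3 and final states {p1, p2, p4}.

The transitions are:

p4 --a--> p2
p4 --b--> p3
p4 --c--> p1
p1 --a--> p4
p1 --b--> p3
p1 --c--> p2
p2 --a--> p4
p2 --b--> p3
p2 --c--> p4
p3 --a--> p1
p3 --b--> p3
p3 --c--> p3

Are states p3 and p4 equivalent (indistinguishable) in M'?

Every state is reachable, so we keep all 4.
Initial partition by acceptance: {p1,p2,p4} | {p3}.
No further refinement is possible. Final partition (2 blocks): {p1,p2,p4} | {p3}.
p3 and p4 end up in different blocks, so they are distinguishable. For instance, the string 'ε' is accepted from only p4.

No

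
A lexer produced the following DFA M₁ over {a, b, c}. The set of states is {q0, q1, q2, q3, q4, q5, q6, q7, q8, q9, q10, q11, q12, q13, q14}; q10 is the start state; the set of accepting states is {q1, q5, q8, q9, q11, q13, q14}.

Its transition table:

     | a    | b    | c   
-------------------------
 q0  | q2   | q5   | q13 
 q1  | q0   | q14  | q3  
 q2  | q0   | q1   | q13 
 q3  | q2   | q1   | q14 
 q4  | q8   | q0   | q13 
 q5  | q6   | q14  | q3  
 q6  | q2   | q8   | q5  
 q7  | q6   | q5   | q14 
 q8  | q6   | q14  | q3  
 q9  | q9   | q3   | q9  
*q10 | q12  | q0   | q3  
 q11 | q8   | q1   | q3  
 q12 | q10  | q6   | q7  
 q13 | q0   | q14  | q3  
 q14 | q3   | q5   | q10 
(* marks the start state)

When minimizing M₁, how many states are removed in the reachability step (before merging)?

3

No path from q10 leads to q4, q9, q11; the other 12 states are all reachable.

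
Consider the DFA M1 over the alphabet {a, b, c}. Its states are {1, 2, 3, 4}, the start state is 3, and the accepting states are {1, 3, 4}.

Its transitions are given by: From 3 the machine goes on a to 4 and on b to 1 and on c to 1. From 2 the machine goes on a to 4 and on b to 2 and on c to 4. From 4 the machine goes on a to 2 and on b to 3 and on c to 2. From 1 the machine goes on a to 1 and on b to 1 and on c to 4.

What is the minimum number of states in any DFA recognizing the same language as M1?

Initial partition by acceptance: {1,3,4} | {2}.
Split {1,3,4} by δ(·,a) → {1,3} and {4}.
On input a, block {1,3} splits into {1} and {3}.
Stable partition: {1} | {2} | {4} | {3} — 4 equivalence classes.

4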